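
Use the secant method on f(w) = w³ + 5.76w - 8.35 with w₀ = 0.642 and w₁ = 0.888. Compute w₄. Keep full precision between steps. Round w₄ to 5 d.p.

f(w_0) = -4.387471, f(w_1) = -2.534893
w_2 = 0.888000 - (-2.534893)·(0.888000 - 0.642000)/(-2.534893 - (-4.387471)) = 1.224603; f(w_2) = 0.540195
w_3 = 1.224603 - (0.540195)·(1.224603 - 0.888000)/(0.540195 - (-2.534893)) = 1.165473; f(w_3) = -0.053784
w_4 = 1.165473 - (-0.053784)·(1.165473 - 1.224603)/(-0.053784 - (0.540195)) = 1.170827; f(w_4) = -0.001025

1.17083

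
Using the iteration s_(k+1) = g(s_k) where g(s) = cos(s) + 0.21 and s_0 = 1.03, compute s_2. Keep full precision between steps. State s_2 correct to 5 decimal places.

s_1 = g(1.030000) = 0.724819
s_2 = g(0.724819) = 0.958620

0.95862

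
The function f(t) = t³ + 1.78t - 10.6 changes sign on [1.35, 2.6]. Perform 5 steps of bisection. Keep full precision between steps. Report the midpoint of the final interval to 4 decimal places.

f(1.350000) = -5.736625, f(2.600000) = 11.604000 (opposite signs)
step 1: m = 1.975000, f(m) = 0.619234 > 0 → root in [1.350000, 1.975000]
step 2: m = 1.662500, f(m) = -3.045756 < 0 → root in [1.662500, 1.975000]
step 3: m = 1.818750, f(m) = -1.346470 < 0 → root in [1.818750, 1.975000]
step 4: m = 1.896875, f(m) = -0.398351 < 0 → root in [1.896875, 1.975000]
step 5: m = 1.935938, f(m) = 0.101580 > 0 → root in [1.896875, 1.935938]
Midpoint of [1.896875, 1.935938] = 1.916406

1.9164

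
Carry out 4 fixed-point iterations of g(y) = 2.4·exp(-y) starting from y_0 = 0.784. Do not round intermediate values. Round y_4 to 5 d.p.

y_1 = g(0.784000) = 1.095783
y_2 = g(1.095783) = 0.802267
y_3 = g(0.802267) = 1.075948
y_4 = g(1.075948) = 0.818339

0.81834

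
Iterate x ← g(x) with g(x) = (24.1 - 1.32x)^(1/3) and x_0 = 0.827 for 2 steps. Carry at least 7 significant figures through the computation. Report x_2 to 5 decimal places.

2.72997

x_1 = g(0.827000) = 2.844211
x_2 = g(2.844211) = 2.729965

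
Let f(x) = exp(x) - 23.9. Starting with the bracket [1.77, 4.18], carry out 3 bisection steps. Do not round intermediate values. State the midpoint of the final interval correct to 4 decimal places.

f(1.770000) = -18.029147, f(4.180000) = 41.465853 (opposite signs)
step 1: m = 2.975000, f(m) = -4.310377 < 0 → root in [2.975000, 4.180000]
step 2: m = 3.577500, f(m) = 11.883969 > 0 → root in [2.975000, 3.577500]
step 3: m = 3.276250, f(m) = 2.576300 > 0 → root in [2.975000, 3.276250]
Midpoint of [2.975000, 3.276250] = 3.125625

3.1256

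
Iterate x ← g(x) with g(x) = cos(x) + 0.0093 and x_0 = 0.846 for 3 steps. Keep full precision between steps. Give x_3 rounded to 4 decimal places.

x_1 = g(0.846000) = 0.672283
x_2 = g(0.672283) = 0.791702
x_3 = g(0.791702) = 0.711935

0.7119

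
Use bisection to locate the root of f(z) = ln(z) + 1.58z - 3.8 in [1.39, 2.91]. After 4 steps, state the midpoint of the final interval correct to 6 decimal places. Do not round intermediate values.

2.007500

f(1.390000) = -1.274496, f(2.910000) = 1.865953 (opposite signs)
step 1: m = 2.150000, f(m) = 0.362468 > 0 → root in [1.390000, 2.150000]
step 2: m = 1.770000, f(m) = -0.432420 < 0 → root in [1.770000, 2.150000]
step 3: m = 1.960000, f(m) = -0.030256 < 0 → root in [1.960000, 2.150000]
step 4: m = 2.055000, f(m) = 0.167176 > 0 → root in [1.960000, 2.055000]
Midpoint of [1.960000, 2.055000] = 2.007500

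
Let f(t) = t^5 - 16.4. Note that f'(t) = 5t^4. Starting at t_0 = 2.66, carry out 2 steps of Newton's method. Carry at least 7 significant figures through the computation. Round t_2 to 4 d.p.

1.8965

Newton update: t ← t − f(t)/f'(t).
t_0 = 2.660000: f = 116.770547, f' = 250.320577 → t_1 = 2.660000 - (116.770547)/(250.320577) = 2.193516
t_1 = 2.193516: f = 34.381324, f' = 115.753257 → t_2 = 2.193516 - (34.381324)/(115.753257) = 1.896493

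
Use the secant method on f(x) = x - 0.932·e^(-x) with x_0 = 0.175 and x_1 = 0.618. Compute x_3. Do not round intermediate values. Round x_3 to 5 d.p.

0.54196

f(x_0) = -0.607374, f(x_1) = 0.115632
x_2 = 0.618000 - (0.115632)·(0.618000 - 0.175000)/(0.115632 - (-0.607374)) = 0.547150; f(x_2) = 0.007898
x_3 = 0.547150 - (0.007898)·(0.547150 - 0.618000)/(0.007898 - (0.115632)) = 0.541956; f(x_3) = -0.000104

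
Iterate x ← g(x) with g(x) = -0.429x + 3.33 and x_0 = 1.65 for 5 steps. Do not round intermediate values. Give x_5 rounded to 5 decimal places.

x_1 = g(1.650000) = 2.622150
x_2 = g(2.622150) = 2.205098
x_3 = g(2.205098) = 2.384013
x_4 = g(2.384013) = 2.307258
x_5 = g(2.307258) = 2.340186

2.34019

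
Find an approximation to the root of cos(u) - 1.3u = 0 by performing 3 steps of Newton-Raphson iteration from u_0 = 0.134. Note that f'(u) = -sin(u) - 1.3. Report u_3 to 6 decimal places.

Newton update: u ← u − f(u)/f'(u).
u_0 = 0.134000: f = 0.816835, f' = -1.433599 → u_1 = 0.134000 - (0.816835)/(-1.433599) = 0.703779
u_1 = 0.703779: f = -0.152511, f' = -1.947104 → u_2 = 0.703779 - (-0.152511)/(-1.947104) = 0.625452
u_2 = 0.625452: f = -0.002389, f' = -1.885464 → u_3 = 0.625452 - (-0.002389)/(-1.885464) = 0.624185

0.624185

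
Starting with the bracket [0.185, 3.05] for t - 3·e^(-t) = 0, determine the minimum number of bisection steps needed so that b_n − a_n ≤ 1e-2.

Initial width b − a = 3.05 − 0.185 = 2.865000.
After n steps the width is (b−a)/2^n; need (b−a)/2^n ≤ 1e-2.
So n ≥ log₂(2.865000/1e-2) = log₂(286.5000) ≈ 8.1624.
Hence n = 9.

9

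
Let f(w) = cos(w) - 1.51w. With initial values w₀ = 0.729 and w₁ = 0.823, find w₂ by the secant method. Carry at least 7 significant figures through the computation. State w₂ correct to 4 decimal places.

f(w_0) = -0.354949, f(w_1) = -0.562705
w_2 = 0.823000 - (-0.562705)·(0.823000 - 0.729000)/(-0.562705 - (-0.354949)) = 0.568402; f(w_2) = -0.015525

0.5684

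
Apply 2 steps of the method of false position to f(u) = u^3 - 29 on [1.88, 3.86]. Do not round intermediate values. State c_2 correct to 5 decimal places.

False-position update: c = (a·f(b) − b·f(a))/(f(b) − f(a)); replace the endpoint whose sign matches f(c).
f(1.880000) = -22.355328, f(3.860000) = 28.512456
step 1: c = 2.750169, f(c) = -8.199299 < 0 → new bracket [2.750169, 3.860000]
step 2: c = 2.998041, f(c) = -2.052852 < 0 → new bracket [2.998041, 3.860000]

2.99804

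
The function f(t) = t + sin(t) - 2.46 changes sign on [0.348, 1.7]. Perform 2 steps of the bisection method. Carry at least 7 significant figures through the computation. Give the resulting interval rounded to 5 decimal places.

[1.36200, 1.70000]

f(0.348000) = -1.770982, f(1.700000) = 0.231665 (opposite signs)
step 1: m = 1.024000, f(m) = -0.581805 < 0 → root in [1.024000, 1.700000]
step 2: m = 1.362000, f(m) = -0.119719 < 0 → root in [1.362000, 1.700000]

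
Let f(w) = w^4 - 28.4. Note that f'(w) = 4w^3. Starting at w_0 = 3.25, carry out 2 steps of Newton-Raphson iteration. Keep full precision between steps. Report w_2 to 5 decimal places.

w_0 = 3.250000: f = 83.166406, f' = 137.312500 → w_1 = 3.250000 - (83.166406)/(137.312500) = 2.644327
w_1 = 2.644327: f = 20.494607, f' = 73.961500 → w_2 = 2.644327 - (20.494607)/(73.961500) = 2.367229

2.36723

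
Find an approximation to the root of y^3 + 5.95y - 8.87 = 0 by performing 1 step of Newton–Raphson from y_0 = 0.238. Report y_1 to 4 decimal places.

1.4538

Newton update: y ← y − f(y)/f'(y).
f'(y) = 3y^2 + 5.95
y_0 = 0.238000: f = -7.440419, f' = 6.119932 → y_1 = 0.238000 - (-7.440419)/(6.119932) = 1.453768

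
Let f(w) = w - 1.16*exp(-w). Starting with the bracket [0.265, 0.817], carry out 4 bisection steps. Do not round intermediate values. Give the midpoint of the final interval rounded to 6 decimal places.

f(0.265000) = -0.624959, f(0.817000) = 0.304564 (opposite signs)
step 1: m = 0.541000, f(m) = -0.134312 < 0 → root in [0.541000, 0.817000]
step 2: m = 0.679000, f(m) = 0.090736 > 0 → root in [0.541000, 0.679000]
step 3: m = 0.610000, f(m) = -0.020287 < 0 → root in [0.610000, 0.679000]
step 4: m = 0.644500, f(m) = 0.035587 > 0 → root in [0.610000, 0.644500]
Midpoint of [0.610000, 0.644500] = 0.627250

0.627250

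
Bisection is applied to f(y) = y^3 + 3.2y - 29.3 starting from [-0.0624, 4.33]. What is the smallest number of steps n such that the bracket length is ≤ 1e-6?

23

Initial width b − a = 4.33 − -0.0624 = 4.392400.
After n steps the width is (b−a)/2^n; need (b−a)/2^n ≤ 1e-6.
So n ≥ log₂(4.392400/1e-6) = log₂(4392400.0000) ≈ 22.0666.
Hence n = 23.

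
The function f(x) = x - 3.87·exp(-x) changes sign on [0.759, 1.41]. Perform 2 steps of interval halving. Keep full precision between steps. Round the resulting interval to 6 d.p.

f(0.759000) = -1.052680, f(1.410000) = 0.465165 (opposite signs)
step 1: m = 1.084500, f(m) = -0.223834 < 0 → root in [1.084500, 1.410000]
step 2: m = 1.247250, f(m) = 0.135423 > 0 → root in [1.084500, 1.247250]

[1.084500, 1.247250]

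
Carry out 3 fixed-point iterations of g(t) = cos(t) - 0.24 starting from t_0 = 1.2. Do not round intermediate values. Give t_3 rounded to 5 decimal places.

0.48997

t_1 = g(1.200000) = 0.122358
t_2 = g(0.122358) = 0.752524
t_3 = g(0.752524) = 0.489966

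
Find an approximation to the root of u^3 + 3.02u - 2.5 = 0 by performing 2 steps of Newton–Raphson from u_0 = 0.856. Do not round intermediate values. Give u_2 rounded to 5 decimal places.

0.70958

f'(u) = 3u^2 + 3.02
u_0 = 0.856000: f = 0.712342, f' = 5.218208 → u_1 = 0.856000 - (0.712342)/(5.218208) = 0.719489
u_1 = 0.719489: f = 0.045311, f' = 4.572994 → u_2 = 0.719489 - (0.045311)/(4.572994) = 0.709581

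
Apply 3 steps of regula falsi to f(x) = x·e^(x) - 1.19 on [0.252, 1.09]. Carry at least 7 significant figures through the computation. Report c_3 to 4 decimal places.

f(0.252000) = -0.865778, f(1.090000) = 2.051959
step 1: c = 0.500659, f(c) = -0.364008 < 0 → new bracket [0.500659, 1.090000]
step 2: c = 0.589454, f(c) = -0.127213 < 0 → new bracket [0.589454, 1.090000]
step 3: c = 0.618674, f(c) = -0.041453 < 0 → new bracket [0.618674, 1.090000]

0.6187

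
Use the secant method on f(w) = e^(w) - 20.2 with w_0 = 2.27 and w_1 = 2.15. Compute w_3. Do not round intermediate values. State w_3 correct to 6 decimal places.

Secant update: w_(k+1) = w_k − f(w_k)·(w_k − w_(k-1))/(f(w_k) − f(w_(k-1))).
f(w_0) = -10.520599, f(w_1) = -11.615142
w_2 = 2.150000 - (-11.615142)·(2.150000 - 2.270000)/(-11.615142 - (-10.520599)) = 3.423424; f(w_2) = 10.474276
w_3 = 3.423424 - (10.474276)·(3.423424 - 2.150000)/(10.474276 - (-11.615142)) = 2.819597; f(w_3) = -3.429911

2.819597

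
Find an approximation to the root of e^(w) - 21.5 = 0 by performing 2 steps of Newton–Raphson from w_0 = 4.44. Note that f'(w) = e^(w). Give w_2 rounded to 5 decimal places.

w_0 = 4.440000: f = 63.274942, f' = 84.774942 → w_1 = 4.440000 - (63.274942)/(84.774942) = 3.693613
w_1 = 3.693613: f = 18.689778, f' = 40.189778 → w_2 = 3.693613 - (18.689778)/(40.189778) = 3.228575

3.22857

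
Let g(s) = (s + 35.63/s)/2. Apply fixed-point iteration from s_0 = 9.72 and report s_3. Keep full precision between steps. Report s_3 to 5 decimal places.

s_1 = g(9.720000) = 6.692819
s_2 = g(6.692819) = 6.008218
s_3 = g(6.008218) = 5.969214

5.96921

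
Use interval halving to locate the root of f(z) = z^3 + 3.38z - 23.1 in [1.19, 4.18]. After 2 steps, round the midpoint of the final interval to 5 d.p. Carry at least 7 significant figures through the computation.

f(1.190000) = -17.392641, f(4.180000) = 64.063032 (opposite signs)
step 1: m = 2.685000, f(m) = 5.332069 > 0 → root in [1.190000, 2.685000]
step 2: m = 1.937500, f(m) = -9.278057 < 0 → root in [1.937500, 2.685000]
Midpoint of [1.937500, 2.685000] = 2.311250

2.31125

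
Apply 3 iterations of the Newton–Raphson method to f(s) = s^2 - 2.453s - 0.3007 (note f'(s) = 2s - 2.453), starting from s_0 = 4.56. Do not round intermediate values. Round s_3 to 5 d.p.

s_0 = 4.560000: f = 9.307220, f' = 6.667000 → s_1 = 4.560000 - (9.307220)/(6.667000) = 3.163987
s_1 = 3.163987: f = 1.948853, f' = 3.874974 → s_2 = 3.163987 - (1.948853)/(3.874974) = 2.661054
s_2 = 2.661054: f = 0.252942, f' = 2.869107 → s_3 = 2.661054 - (0.252942)/(2.869107) = 2.572893

2.57289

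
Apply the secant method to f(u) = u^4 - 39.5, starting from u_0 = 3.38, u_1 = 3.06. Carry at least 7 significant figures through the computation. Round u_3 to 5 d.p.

Secant update: u_(k+1) = u_k − f(u_k)·(u_k − u_(k-1))/(f(u_k) − f(u_(k-1))).
f(u_0) = 91.016915, f(u_1) = 48.177005
u_2 = 3.060000 - (48.177005)·(3.060000 - 3.380000)/(48.177005 - (91.016915)) = 2.700134; f(u_2) = 13.654624
u_3 = 2.700134 - (13.654624)·(2.700134 - 3.060000)/(13.654624 - (48.177005)) = 2.557796; f(u_3) = 3.301947

2.55780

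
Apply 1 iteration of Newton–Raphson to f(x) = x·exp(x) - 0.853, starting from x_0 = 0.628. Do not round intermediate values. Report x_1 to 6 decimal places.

0.521864

f'(x) = (x + 1)·exp(x)
x_0 = 0.628000: f = 0.323784, f' = 3.050643 → x_1 = 0.628000 - (0.323784)/(3.050643) = 0.521864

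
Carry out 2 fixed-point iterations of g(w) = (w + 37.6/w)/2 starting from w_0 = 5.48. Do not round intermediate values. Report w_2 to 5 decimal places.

w_1 = g(5.480000) = 6.170657
w_2 = g(6.170657) = 6.132006

6.13201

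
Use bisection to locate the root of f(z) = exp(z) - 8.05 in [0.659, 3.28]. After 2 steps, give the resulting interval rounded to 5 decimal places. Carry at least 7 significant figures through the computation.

f(0.659000) = -6.117141, f(3.280000) = 18.525773 (opposite signs)
step 1: m = 1.969500, f(m) = -0.882908 < 0 → root in [1.969500, 3.280000]
step 2: m = 2.624750, f(m) = 5.751123 > 0 → root in [1.969500, 2.624750]

[1.96950, 2.62475]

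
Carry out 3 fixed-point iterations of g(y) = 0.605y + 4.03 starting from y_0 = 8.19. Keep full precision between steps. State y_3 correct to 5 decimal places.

y_1 = g(8.190000) = 8.984950
y_2 = g(8.984950) = 9.465895
y_3 = g(9.465895) = 9.756866

9.75687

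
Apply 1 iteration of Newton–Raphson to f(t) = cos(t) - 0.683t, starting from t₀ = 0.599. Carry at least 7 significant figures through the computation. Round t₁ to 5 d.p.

f'(t) = -sin(t) - 0.683
t_0 = 0.599000: f = 0.416783, f' = -1.246817 → t_1 = 0.599000 - (0.416783)/(-1.246817) = 0.933278

0.93328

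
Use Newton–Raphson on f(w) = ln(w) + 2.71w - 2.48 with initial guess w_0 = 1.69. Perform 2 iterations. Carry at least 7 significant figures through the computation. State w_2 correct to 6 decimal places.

f'(w) = 1/w + 2.71
w_0 = 1.690000: f = 2.624629, f' = 3.301716 → w_1 = 1.690000 - (2.624629)/(3.301716) = 0.895071
w_1 = 0.895071: f = -0.165208, f' = 3.827229 → w_2 = 0.895071 - (-0.165208)/(3.827229) = 0.938238

0.938238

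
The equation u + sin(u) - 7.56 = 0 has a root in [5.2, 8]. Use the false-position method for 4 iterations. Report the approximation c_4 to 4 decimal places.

6.9453

f(5.200000) = -3.243455, f(8.000000) = 1.429358
step 1: c = 7.143513, f(c) = 0.341569 > 0 → new bracket [5.200000, 7.143513]
step 2: c = 6.958341, f(c) = 0.023361 > 0 → new bracket [5.200000, 6.958341]
step 3: c = 6.945768, f(c) = 0.000923 > 0 → new bracket [5.200000, 6.945768]
step 4: c = 6.945271, f(c) = 0.000035 > 0 → new bracket [5.200000, 6.945271]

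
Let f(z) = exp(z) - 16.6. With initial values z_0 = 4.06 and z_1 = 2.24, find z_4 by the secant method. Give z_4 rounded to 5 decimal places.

f(z_0) = 41.374311, f(z_1) = -7.206669
z_2 = 2.240000 - (-7.206669)·(2.240000 - 4.060000)/(-7.206669 - (41.374311)) = 2.509985; f(z_2) = -4.295254
z_3 = 2.509985 - (-4.295254)·(2.509985 - 2.240000)/(-4.295254 - (-7.206669)) = 2.908298; f(z_3) = 1.725583
z_4 = 2.908298 - (1.725583)·(2.908298 - 2.509985)/(1.725583 - (-4.295254)) = 2.794141; f(z_4) = -0.251424

2.79414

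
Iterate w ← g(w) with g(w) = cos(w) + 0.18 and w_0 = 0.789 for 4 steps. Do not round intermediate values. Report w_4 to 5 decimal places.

0.82722

w_1 = g(0.789000) = 0.884555
w_2 = g(0.884555) = 0.813634
w_3 = g(0.813634) = 0.866862
w_4 = g(0.866862) = 0.827222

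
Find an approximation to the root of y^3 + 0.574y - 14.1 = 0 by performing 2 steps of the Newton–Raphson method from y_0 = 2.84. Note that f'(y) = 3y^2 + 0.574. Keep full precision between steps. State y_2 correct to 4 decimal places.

y_0 = 2.840000: f = 10.436464, f' = 24.770800 → y_1 = 2.840000 - (10.436464)/(24.770800) = 2.418679
y_1 = 2.418679: f = 1.437609, f' = 18.124021 → y_2 = 2.418679 - (1.437609)/(18.124021) = 2.339358

2.3394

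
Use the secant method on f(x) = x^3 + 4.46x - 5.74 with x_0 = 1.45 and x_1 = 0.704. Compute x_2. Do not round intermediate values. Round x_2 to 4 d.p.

Secant update: x_(k+1) = x_k − f(x_k)·(x_k − x_(k-1))/(f(x_k) − f(x_(k-1))).
f(x_0) = 3.775625, f(x_1) = -2.251246
x_2 = 0.704000 - (-2.251246)·(0.704000 - 1.450000)/(-2.251246 - (3.775625)) = 0.982657; f(x_2) = -0.408482

0.9827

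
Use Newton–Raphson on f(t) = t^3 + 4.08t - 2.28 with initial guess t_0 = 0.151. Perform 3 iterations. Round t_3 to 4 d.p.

0.5236

Newton update: t ← t − f(t)/f'(t).
f'(t) = 3t^2 + 4.08
t_0 = 0.151000: f = -1.660477, f' = 4.148403 → t_1 = 0.151000 - (-1.660477)/(4.148403) = 0.551269
t_1 = 0.551269: f = 0.136707, f' = 4.991692 → t_2 = 0.551269 - (0.136707)/(4.991692) = 0.523882
t_2 = 0.523882: f = 0.001220, f' = 4.903357 → t_3 = 0.523882 - (0.001220)/(4.903357) = 0.523633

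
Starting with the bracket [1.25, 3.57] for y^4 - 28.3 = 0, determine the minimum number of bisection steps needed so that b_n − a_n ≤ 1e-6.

22

Initial width b − a = 3.57 − 1.25 = 2.320000.
After n steps the width is (b−a)/2^n; need (b−a)/2^n ≤ 1e-6.
So n ≥ log₂(2.320000/1e-6) = log₂(2320000.0000) ≈ 21.1457.
Hence n = 22.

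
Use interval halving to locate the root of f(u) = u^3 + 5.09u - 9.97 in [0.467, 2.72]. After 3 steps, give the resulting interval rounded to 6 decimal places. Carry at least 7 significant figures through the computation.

f(0.467000) = -7.491122, f(2.720000) = 23.998448 (opposite signs)
step 1: m = 1.593500, f(m) = 2.187198 > 0 → root in [0.467000, 1.593500]
step 2: m = 1.030250, f(m) = -3.632505 < 0 → root in [1.030250, 1.593500]
step 3: m = 1.311875, f(m) = -1.034798 < 0 → root in [1.311875, 1.593500]

[1.311875, 1.593500]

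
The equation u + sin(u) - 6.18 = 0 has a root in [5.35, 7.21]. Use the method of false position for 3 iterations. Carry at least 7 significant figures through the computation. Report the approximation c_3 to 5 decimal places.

f(5.350000) = -1.633520, f(7.210000) = 1.829712
step 1: c = 6.227316, f(c) = -0.008525 < 0 → new bracket [6.227316, 7.210000]
step 2: c = 6.231873, f(c) = 0.000583 > 0 → new bracket [6.227316, 6.231873]
step 3: c = 6.231581, f(c) = -0.000000 < 0 → new bracket [6.231581, 6.231873]

6.23158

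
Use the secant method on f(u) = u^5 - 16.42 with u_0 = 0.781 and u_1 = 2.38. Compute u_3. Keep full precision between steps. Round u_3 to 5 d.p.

f(u_0) = -16.129427, f(u_1) = 59.943317
u_2 = 2.380000 - (59.943317)·(2.380000 - 0.781000)/(59.943317 - (-16.129427)) = 1.120030; f(u_2) = -14.657421
u_3 = 1.120030 - (-14.657421)·(1.120030 - 2.380000)/(-14.657421 - (59.943317)) = 1.367587; f(u_3) = -11.636184

1.36759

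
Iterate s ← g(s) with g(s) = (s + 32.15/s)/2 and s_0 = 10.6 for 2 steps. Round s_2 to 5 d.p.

s_1 = g(10.600000) = 6.816509
s_2 = g(6.816509) = 5.766500

5.76650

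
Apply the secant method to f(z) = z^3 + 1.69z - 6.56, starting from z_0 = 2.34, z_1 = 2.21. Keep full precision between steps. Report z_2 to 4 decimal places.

1.7473

f(z_0) = 10.207504, f(z_1) = 7.968761
z_2 = 2.210000 - (7.968761)·(2.210000 - 2.340000)/(7.968761 - (10.207504)) = 1.747268; f(z_2) = 1.727192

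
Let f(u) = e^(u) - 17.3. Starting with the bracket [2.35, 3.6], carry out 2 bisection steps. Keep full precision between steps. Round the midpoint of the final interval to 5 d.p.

2.81875

f(2.350000) = -6.814430, f(3.600000) = 19.298234 (opposite signs)
step 1: m = 2.975000, f(m) = 2.289623 > 0 → root in [2.350000, 2.975000]
step 2: m = 2.662500, f(m) = -2.967925 < 0 → root in [2.662500, 2.975000]
Midpoint of [2.662500, 2.975000] = 2.818750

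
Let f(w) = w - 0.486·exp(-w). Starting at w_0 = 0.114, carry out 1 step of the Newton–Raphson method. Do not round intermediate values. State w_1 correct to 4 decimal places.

f'(w) = 1 + 0.486·exp(-w)
w_0 = 0.114000: f = -0.319637, f' = 1.433637 → w_1 = 0.114000 - (-0.319637)/(1.433637) = 0.336956

0.3370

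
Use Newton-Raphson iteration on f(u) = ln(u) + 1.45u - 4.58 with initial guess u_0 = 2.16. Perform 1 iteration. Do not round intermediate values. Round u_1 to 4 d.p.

2.5144

f'(u) = 1/u + 1.45
u_0 = 2.160000: f = -0.677892, f' = 1.912963 → u_1 = 2.160000 - (-0.677892)/(1.912963) = 2.514367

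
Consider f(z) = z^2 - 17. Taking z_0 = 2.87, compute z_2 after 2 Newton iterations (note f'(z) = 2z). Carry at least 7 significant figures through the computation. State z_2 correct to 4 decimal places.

4.1316

z_0 = 2.870000: f = -8.763100, f' = 5.740000 → z_1 = 2.870000 - (-8.763100)/(5.740000) = 4.396672
z_1 = 4.396672: f = 2.330729, f' = 8.793345 → z_2 = 4.396672 - (2.330729)/(8.793345) = 4.131616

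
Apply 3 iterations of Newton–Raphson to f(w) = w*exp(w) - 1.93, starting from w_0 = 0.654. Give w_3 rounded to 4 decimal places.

0.8363

Newton update: w ← w − f(w)/f'(w).
f'(w) = (w+1)*exp(w)
w_0 = 0.654000: f = -0.672215, f' = 3.181003 → w_1 = 0.654000 - (-0.672215)/(3.181003) = 0.865322
w_1 = 0.865322: f = 0.125806, f' = 4.431576 → w_2 = 0.865322 - (0.125806)/(4.431576) = 0.836933
w_2 = 0.836933: f = 0.002708, f' = 4.241982 → w_3 = 0.836933 - (0.002708)/(4.241982) = 0.836295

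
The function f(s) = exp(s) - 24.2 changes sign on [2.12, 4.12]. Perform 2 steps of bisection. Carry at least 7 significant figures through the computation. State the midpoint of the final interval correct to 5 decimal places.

f(2.120000) = -15.868863, f(4.120000) = 37.359242 (opposite signs)
step 1: m = 3.120000, f(m) = -1.553620 < 0 → root in [3.120000, 4.120000]
step 2: m = 3.620000, f(m) = 13.137568 > 0 → root in [3.120000, 3.620000]
Midpoint of [3.120000, 3.620000] = 3.370000

3.37000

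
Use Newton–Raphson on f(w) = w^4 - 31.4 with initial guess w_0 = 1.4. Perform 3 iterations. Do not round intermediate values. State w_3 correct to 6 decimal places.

2.571061

Newton update: w ← w − f(w)/f'(w).
f'(w) = 4w^3
w_0 = 1.400000: f = -27.558400, f' = 10.976000 → w_1 = 1.400000 - (-27.558400)/(10.976000) = 3.910787
w_1 = 3.910787: f = 202.514276, f' = 239.250325 → w_2 = 3.910787 - (202.514276)/(239.250325) = 3.064334
w_2 = 3.064334: f = 56.774745, f' = 115.098099 → w_3 = 3.064334 - (56.774745)/(115.098099) = 2.571061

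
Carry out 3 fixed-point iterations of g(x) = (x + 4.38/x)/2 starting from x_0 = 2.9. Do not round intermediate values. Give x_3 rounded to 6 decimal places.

2.092847

x_1 = g(2.900000) = 2.205172
x_2 = g(2.205172) = 2.095706
x_3 = g(2.095706) = 2.092847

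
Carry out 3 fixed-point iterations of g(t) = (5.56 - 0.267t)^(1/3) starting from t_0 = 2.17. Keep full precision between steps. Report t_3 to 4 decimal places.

t_1 = g(2.170000) = 1.707763
t_2 = g(1.707763) = 1.721754
t_3 = g(1.721754) = 1.721333

1.7213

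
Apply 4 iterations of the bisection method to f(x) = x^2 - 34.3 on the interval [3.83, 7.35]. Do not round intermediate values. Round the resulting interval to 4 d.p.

[5.8100, 6.0300]

f(3.830000) = -19.631100, f(7.350000) = 19.722500 (opposite signs)
step 1: m = 5.590000, f(m) = -3.051900 < 0 → root in [5.590000, 7.350000]
step 2: m = 6.470000, f(m) = 7.560900 > 0 → root in [5.590000, 6.470000]
step 3: m = 6.030000, f(m) = 2.060900 > 0 → root in [5.590000, 6.030000]
step 4: m = 5.810000, f(m) = -0.543900 < 0 → root in [5.810000, 6.030000]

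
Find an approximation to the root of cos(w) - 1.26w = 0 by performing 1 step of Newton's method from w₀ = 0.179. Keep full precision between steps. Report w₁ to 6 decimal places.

Newton update: w ← w − f(w)/f'(w).
f'(w) = -sin(w) - 1.26
w_0 = 0.179000: f = 0.758482, f' = -1.438046 → w_1 = 0.179000 - (0.758482)/(-1.438046) = 0.706440

0.706440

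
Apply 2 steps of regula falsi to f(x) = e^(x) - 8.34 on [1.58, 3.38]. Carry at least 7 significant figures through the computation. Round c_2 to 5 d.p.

f(1.580000) = -3.485044, f(3.380000) = 21.030771
step 1: c = 1.835879, f(c) = -2.069357 < 0 → new bracket [1.835879, 3.380000]
step 2: c = 1.974204, f(c) = -1.139111 < 0 → new bracket [1.974204, 3.380000]

1.97420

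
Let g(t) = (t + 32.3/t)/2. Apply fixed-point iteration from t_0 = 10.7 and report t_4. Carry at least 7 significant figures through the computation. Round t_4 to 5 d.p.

t_1 = g(10.700000) = 6.859346
t_2 = g(6.859346) = 5.784125
t_3 = g(5.784125) = 5.684187
t_4 = g(5.684187) = 5.683309

5.68331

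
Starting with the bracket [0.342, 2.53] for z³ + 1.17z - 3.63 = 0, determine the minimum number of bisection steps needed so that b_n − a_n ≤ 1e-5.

18

Initial width b − a = 2.53 − 0.342 = 2.188000.
After n steps the width is (b−a)/2^n; need (b−a)/2^n ≤ 1e-5.
So n ≥ log₂(2.188000/1e-5) = log₂(218800.0000) ≈ 17.7393.
Hence n = 18.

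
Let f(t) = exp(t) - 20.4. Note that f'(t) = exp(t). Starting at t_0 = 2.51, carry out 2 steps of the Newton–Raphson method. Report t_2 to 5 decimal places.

Newton update: t ← t − f(t)/f'(t).
t_0 = 2.510000: f = -8.095070, f' = 12.304930 → t_1 = 2.510000 - (-8.095070)/(12.304930) = 3.167872
t_1 = 3.167872: f = 3.356878, f' = 23.756878 → t_2 = 3.167872 - (3.356878)/(23.756878) = 3.026571

3.02657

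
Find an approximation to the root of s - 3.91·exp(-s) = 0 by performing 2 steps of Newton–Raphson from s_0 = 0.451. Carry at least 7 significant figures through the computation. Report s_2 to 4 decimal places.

1.1832

Newton update: s ← s − f(s)/f'(s).
f'(s) = 1 + 3.91·exp(-s)
s_0 = 0.451000: f = -2.039634, f' = 3.490634 → s_1 = 0.451000 - (-2.039634)/(3.490634) = 1.035316
s_1 = 1.035316: f = -0.353180, f' = 2.388496 → s_2 = 1.035316 - (-0.353180)/(2.388496) = 1.183183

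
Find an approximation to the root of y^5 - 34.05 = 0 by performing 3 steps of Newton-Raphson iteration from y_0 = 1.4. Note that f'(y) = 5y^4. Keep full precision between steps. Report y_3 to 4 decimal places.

y_0 = 1.400000: f = -28.671760, f' = 19.208000 → y_1 = 1.400000 - (-28.671760)/(19.208000) = 2.892699
y_1 = 2.892699: f = 168.492485, f' = 350.092584 → y_2 = 2.892699 - (168.492485)/(350.092584) = 2.411419
y_2 = 2.411419: f = 47.488641, f' = 169.067753 → y_3 = 2.411419 - (47.488641)/(169.067753) = 2.130534

2.1305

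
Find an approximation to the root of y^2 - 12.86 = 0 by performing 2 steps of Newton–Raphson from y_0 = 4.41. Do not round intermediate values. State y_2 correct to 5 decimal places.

3.58689

f'(y) = 2y
y_0 = 4.410000: f = 6.588100, f' = 8.820000 → y_1 = 4.410000 - (6.588100)/(8.820000) = 3.663050
y_1 = 3.663050: f = 0.557934, f' = 7.326100 → y_2 = 3.663050 - (0.557934)/(7.326100) = 3.586893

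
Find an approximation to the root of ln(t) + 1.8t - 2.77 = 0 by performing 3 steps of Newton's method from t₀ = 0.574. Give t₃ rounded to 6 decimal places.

1.365728

f'(t) = 1/t + 1.8
t_0 = 0.574000: f = -2.291926, f' = 3.542160 → t_1 = 0.574000 - (-2.291926)/(3.542160) = 1.221042
t_1 = 1.221042: f = -0.372420, f' = 2.618973 → t_2 = 1.221042 - (-0.372420)/(2.618973) = 1.363243
t_2 = 1.363243: f = -0.006297, f' = 2.533545 → t_3 = 1.363243 - (-0.006297)/(2.533545) = 1.365728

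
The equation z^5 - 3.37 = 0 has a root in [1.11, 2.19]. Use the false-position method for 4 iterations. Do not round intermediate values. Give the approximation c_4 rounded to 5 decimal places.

f(1.110000) = -1.684942, f(2.190000) = 47.005640
step 1: c = 1.147373, f(c) = -1.381507 < 0 → new bracket [1.147373, 2.190000]
step 2: c = 1.177142, f(c) = -1.109817 < 0 → new bracket [1.177142, 2.190000]
step 3: c = 1.200504, f(c) = -0.876451 < 0 → new bracket [1.200504, 2.190000]
step 4: c = 1.218616, f(c) = -0.682587 < 0 → new bracket [1.218616, 2.190000]

1.21862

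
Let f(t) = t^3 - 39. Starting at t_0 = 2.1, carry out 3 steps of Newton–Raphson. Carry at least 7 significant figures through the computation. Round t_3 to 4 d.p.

3.4016

f'(t) = 3t^2
t_0 = 2.100000: f = -29.739000, f' = 13.230000 → t_1 = 2.100000 - (-29.739000)/(13.230000) = 4.347846
t_1 = 4.347846: f = 43.190647, f' = 56.711289 → t_2 = 4.347846 - (43.190647)/(56.711289) = 3.586258
t_2 = 3.586258: f = 7.123734, f' = 38.583731 → t_3 = 3.586258 - (7.123734)/(38.583731) = 3.401627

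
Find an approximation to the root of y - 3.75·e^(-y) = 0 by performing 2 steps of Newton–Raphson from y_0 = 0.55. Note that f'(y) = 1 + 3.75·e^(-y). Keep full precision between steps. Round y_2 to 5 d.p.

1.16404

Newton update: y ← y − f(y)/f'(y).
y_0 = 0.550000: f = -1.613562, f' = 3.163562 → y_1 = 0.550000 - (-1.613562)/(3.163562) = 1.060046
y_1 = 1.060046: f = -0.239104, f' = 2.299150 → y_2 = 1.060046 - (-0.239104)/(2.299150) = 1.164043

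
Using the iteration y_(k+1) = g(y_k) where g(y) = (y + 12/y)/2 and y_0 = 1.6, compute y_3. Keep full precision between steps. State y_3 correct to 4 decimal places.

3.4664

y_1 = g(1.600000) = 4.550000
y_2 = g(4.550000) = 3.593681
y_3 = g(3.593681) = 3.466438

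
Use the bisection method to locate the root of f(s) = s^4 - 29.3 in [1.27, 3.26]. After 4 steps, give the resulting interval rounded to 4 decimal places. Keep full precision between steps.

f(1.270000) = -26.698554, f(3.260000) = 83.645882 (opposite signs)
step 1: m = 2.265000, f(m) = -2.980791 < 0 → root in [2.265000, 3.260000]
step 2: m = 2.762500, f(m) = 28.938361 > 0 → root in [2.265000, 2.762500]
step 3: m = 2.513750, f(m) = 10.628991 > 0 → root in [2.265000, 2.513750]
step 4: m = 2.389375, f(m) = 3.293970 > 0 → root in [2.265000, 2.389375]

[2.2650, 2.3894]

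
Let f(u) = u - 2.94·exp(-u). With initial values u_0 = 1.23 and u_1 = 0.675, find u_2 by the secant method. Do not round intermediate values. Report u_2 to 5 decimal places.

Secant update: u_(k+1) = u_k − f(u_k)·(u_k − u_(k-1))/(f(u_k) − f(u_(k-1))).
f(u_0) = 0.370660, f(u_1) = -0.821920
u_2 = 0.675000 - (-0.821920)·(0.675000 - 1.230000)/(-0.821920 - (0.370660)) = 1.057503; f(u_2) = 0.036377

1.05750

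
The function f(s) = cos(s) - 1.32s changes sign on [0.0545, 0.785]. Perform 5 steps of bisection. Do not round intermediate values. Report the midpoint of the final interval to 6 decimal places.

0.613789

f(0.054500) = 0.926575, f(0.785000) = -0.328812 (opposite signs)
step 1: m = 0.419750, f(m) = 0.359121 > 0 → root in [0.419750, 0.785000]
step 2: m = 0.602375, f(m) = 0.028857 > 0 → root in [0.602375, 0.785000]
step 3: m = 0.693688, f(m) = -0.146774 < 0 → root in [0.602375, 0.693688]
step 4: m = 0.648031, f(m) = -0.058128 < 0 → root in [0.602375, 0.648031]
step 5: m = 0.625203, f(m) = -0.014424 < 0 → root in [0.602375, 0.625203]
Midpoint of [0.602375, 0.625203] = 0.613789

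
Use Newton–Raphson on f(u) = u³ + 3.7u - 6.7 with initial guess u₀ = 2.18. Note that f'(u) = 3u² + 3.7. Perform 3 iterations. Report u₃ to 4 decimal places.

u_0 = 2.180000: f = 11.726232, f' = 17.957200 → u_1 = 2.180000 - (11.726232)/(17.957200) = 1.526990
u_1 = 1.526990: f = 2.510343, f' = 10.695095 → u_2 = 1.526990 - (2.510343)/(10.695095) = 1.292271
u_2 = 1.292271: f = 0.239448, f' = 8.709892 → u_3 = 1.292271 - (0.239448)/(8.709892) = 1.264779

1.2648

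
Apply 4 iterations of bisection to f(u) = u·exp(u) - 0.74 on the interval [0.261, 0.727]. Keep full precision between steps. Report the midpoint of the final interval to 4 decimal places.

f(0.261000) = -0.401163, f(0.727000) = 0.764065 (opposite signs)
step 1: m = 0.494000, f(m) = 0.069596 > 0 → root in [0.261000, 0.494000]
step 2: m = 0.377500, f(m) = -0.189366 < 0 → root in [0.377500, 0.494000]
step 3: m = 0.435750, f(m) = -0.066277 < 0 → root in [0.435750, 0.494000]
step 4: m = 0.464875, f(m) = -0.000005 < 0 → root in [0.464875, 0.494000]
Midpoint of [0.464875, 0.494000] = 0.479437

0.4794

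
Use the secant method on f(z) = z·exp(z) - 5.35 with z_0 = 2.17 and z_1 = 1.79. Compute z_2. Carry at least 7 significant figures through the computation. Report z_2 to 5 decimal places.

f(z_0) = 13.655476, f(z_1) = 5.371120
z_2 = 1.790000 - (5.371120)·(1.790000 - 2.170000)/(5.371120 - (13.655476)) = 1.543629; f(z_2) = 1.876574

1.54363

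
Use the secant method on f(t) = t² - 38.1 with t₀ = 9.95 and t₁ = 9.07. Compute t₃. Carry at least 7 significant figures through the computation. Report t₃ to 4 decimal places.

f(t_0) = 60.902500, f(t_1) = 44.164900
t_2 = 9.070000 - (44.164900)·(9.070000 - 9.950000)/(44.164900 - (60.902500)) = 6.747976; f(t_2) = 7.435178
t_3 = 6.747976 - (7.435178)·(6.747976 - 9.070000)/(7.435178 - (44.164900)) = 6.277930; f(t_3) = 1.312402

6.2779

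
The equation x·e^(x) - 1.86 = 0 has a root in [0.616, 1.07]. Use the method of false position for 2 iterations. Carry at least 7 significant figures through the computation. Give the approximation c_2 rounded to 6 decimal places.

f(0.616000) = -0.719472, f(1.070000) = 1.259456
step 1: c = 0.781059, f(c) = -0.154336 < 0 → new bracket [0.781059, 1.070000]
step 2: c = 0.812601, f(c) = -0.028590 < 0 → new bracket [0.812601, 1.070000]

0.812601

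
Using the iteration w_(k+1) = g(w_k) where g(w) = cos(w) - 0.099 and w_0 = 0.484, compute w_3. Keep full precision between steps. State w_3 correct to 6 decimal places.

w_1 = g(0.484000) = 0.786141
w_2 = g(0.786141) = 0.607582
w_3 = g(0.607582) = 0.722031

0.722031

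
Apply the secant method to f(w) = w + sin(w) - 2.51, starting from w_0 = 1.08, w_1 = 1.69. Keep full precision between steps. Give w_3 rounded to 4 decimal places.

f(w_0) = -0.548042, f(w_1) = 0.172904
w_2 = 1.690000 - (0.172904)·(1.690000 - 1.080000)/(0.172904 - (-0.548042)) = 1.543704; f(w_2) = 0.033337
w_3 = 1.543704 - (0.033337)·(1.543704 - 1.690000)/(0.033337 - (0.172904)) = 1.508760; f(w_3) = -0.003164

1.5088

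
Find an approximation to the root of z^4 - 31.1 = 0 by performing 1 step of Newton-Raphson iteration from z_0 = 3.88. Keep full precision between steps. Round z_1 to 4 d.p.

3.0431

f'(z) = 4z^3
z_0 = 3.880000: f = 195.534959, f' = 233.644288 → z_1 = 3.880000 - (195.534959)/(233.644288) = 3.043108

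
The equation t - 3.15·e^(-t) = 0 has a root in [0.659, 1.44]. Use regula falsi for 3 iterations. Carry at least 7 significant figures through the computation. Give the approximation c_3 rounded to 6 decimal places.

1.075524

f(0.659000) = -0.970711, f(1.440000) = 0.693678
step 1: c = 1.114498, f(c) = 0.081046 > 0 → new bracket [0.659000, 1.114498]
step 2: c = 1.079398, f(c) = 0.009028 > 0 → new bracket [0.659000, 1.079398]
step 3: c = 1.075524, f(c) = 0.001000 > 0 → new bracket [0.659000, 1.075524]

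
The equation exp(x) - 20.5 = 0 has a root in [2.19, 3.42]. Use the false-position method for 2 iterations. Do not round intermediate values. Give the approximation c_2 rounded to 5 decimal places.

2.98737

False-position update: c = (a·f(b) − b·f(a))/(f(b) − f(a)); replace the endpoint whose sign matches f(c).
f(2.190000) = -11.564787, f(3.420000) = 10.069415
step 1: c = 2.847509, f(c) = -3.255224 < 0 → new bracket [2.847509, 3.420000]
step 2: c = 2.987369, f(c) = -0.666561 < 0 → new bracket [2.987369, 3.420000]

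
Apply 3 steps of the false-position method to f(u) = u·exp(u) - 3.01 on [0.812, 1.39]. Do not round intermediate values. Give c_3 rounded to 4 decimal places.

1.0486

False-position update: c = (a·f(b) − b·f(a))/(f(b) − f(a)); replace the endpoint whose sign matches f(c).
f(0.812000) = -1.181044, f(1.390000) = 2.570642
step 1: c = 0.993957, f(c) = -0.324425 < 0 → new bracket [0.993957, 1.390000]
step 2: c = 1.038338, f(c) = -0.077196 < 0 → new bracket [1.038338, 1.390000]
step 3: c = 1.048590, f(c) = -0.017716 < 0 → new bracket [1.048590, 1.390000]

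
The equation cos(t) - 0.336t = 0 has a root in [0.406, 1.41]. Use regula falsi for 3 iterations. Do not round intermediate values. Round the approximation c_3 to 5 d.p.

False-position update: c = (a·f(b) − b·f(a))/(f(b) − f(a)); replace the endpoint whose sign matches f(c).
f(0.406000) = 0.782292, f(1.410000) = -0.313656
step 1: c = 1.122659, f(c) = 0.056074 > 0 → new bracket [1.122659, 1.410000]
step 2: c = 1.166238, f(c) = 0.001757 > 0 → new bracket [1.166238, 1.410000]
step 3: c = 1.167596, f(c) = 0.000052 > 0 → new bracket [1.167596, 1.410000]

1.16760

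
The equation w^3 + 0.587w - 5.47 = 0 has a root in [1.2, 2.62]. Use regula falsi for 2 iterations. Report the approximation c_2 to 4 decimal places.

f(1.200000) = -3.037600, f(2.620000) = 14.052668
step 1: c = 1.452389, f(c) = -1.553731 < 0 → new bracket [1.452389, 2.620000]
step 2: c = 1.568633, f(c) = -0.689419 < 0 → new bracket [1.568633, 2.620000]

1.5686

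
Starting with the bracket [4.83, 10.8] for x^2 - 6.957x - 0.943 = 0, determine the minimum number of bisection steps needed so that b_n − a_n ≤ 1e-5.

Initial width b − a = 10.8 − 4.83 = 5.970000.
After n steps the width is (b−a)/2^n; need (b−a)/2^n ≤ 1e-5.
So n ≥ log₂(5.970000/1e-5) = log₂(597000.0000) ≈ 19.1874.
Hence n = 20.

20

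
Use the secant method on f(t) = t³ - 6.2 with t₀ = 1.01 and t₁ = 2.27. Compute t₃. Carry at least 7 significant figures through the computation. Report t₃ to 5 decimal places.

1.79026

f(t_0) = -5.169699, f(t_1) = 5.497083
t_2 = 2.270000 - (5.497083)·(2.270000 - 1.010000)/(5.497083 - (-5.169699)) = 1.620664; f(t_2) = -1.943241
t_3 = 1.620664 - (-1.943241)·(1.620664 - 2.270000)/(-1.943241 - (5.497083)) = 1.790256; f(t_3) = -0.462203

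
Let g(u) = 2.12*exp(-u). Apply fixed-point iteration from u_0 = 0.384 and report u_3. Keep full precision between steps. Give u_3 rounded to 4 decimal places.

1.2855

u_1 = g(0.384000) = 1.443999
u_2 = g(1.443999) = 0.500282
u_3 = g(0.500282) = 1.285482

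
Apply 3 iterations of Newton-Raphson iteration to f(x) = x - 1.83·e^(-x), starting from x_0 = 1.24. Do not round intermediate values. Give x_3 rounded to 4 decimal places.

0.8123

f'(x) = 1 + 1.83·e^(-x)
x_0 = 1.240000: f = 0.710427, f' = 1.529573 → x_1 = 1.240000 - (0.710427)/(1.529573) = 0.775539
x_1 = 0.775539: f = -0.067094, f' = 1.842634 → x_2 = 0.775539 - (-0.067094)/(1.842634) = 0.811951
x_2 = 0.811951: f = -0.000552, f' = 1.812503 → x_3 = 0.811951 - (-0.000552)/(1.812503) = 0.812256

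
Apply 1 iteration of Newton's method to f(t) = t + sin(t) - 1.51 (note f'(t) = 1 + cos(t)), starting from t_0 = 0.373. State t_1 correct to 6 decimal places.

0.773049

t_0 = 0.373000: f = -0.772589, f' = 1.931238 → t_1 = 0.373000 - (-0.772589)/(1.931238) = 0.773049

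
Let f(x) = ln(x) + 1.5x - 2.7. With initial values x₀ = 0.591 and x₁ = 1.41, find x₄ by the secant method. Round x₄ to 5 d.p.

f(x_0) = -2.339439, f(x_1) = -0.241410
x_2 = 1.410000 - (-0.241410)·(1.410000 - 0.591000)/(-0.241410 - (-2.339439)) = 1.504238; f(x_2) = -0.035356
x_3 = 1.504238 - (-0.035356)·(1.504238 - 1.410000)/(-0.035356 - (-0.241410)) = 1.520408; f(x_3) = -0.000409
x_4 = 1.520408 - (-0.000409)·(1.520408 - 1.504238)/(-0.000409 - (-0.035356)) = 1.520597; f(x_4) = -0.000001

1.52060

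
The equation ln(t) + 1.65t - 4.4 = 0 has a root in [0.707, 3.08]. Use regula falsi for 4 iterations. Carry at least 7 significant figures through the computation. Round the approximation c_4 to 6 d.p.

f(0.707000) = -3.580175, f(3.080000) = 1.806930
step 1: c = 2.284054, f(c) = 0.194641 > 0 → new bracket [0.707000, 2.284054]
step 2: c = 2.202736, f(c) = 0.024215 > 0 → new bracket [0.707000, 2.202736]
step 3: c = 2.192688, f(c) = 0.003062 > 0 → new bracket [0.707000, 2.192688]
step 4: c = 2.191418, f(c) = 0.000388 > 0 → new bracket [0.707000, 2.191418]

2.191418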